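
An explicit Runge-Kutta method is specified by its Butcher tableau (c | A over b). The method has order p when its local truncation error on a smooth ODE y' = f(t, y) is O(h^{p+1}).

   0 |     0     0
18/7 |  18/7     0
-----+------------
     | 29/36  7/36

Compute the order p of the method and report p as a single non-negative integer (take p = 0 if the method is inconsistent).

2

b = (29/36, 7/36)
c = (0, 18/7)
Σ b_i: 29/36·1 + 7/36·1 = 1 ✓
b·c: 7/36·18/7 = 1/2 ✓; 2 stages ⇒ order 2.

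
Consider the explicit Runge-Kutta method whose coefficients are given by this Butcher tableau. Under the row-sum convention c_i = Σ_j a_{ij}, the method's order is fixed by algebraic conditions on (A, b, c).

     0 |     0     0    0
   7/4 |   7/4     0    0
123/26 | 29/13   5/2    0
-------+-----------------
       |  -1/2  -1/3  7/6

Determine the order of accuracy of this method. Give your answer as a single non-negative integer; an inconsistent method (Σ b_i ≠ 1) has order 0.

0

b = (-1/2, -1/3, 7/6)
c = (0, 7/4, 123/26)
Ac = (0, 0, 35/8)
Σ b_i: (-1/2)·1 + (-1/3)·1 + 7/6·1 = 1/3 ≠ 1 ⇒ order 0.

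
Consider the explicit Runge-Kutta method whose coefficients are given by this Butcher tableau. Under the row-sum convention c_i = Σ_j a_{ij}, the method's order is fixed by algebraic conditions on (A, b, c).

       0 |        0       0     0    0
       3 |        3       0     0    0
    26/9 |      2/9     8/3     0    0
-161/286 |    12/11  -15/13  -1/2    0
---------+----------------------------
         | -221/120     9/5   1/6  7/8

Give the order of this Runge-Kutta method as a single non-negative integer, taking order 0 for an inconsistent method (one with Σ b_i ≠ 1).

b = (-221/120, 9/5, 1/6, 7/8)
c = (0, 3, 26/9, -161/286)
Ac = (0, 0, 8, -574/117)
Σ b_i: (-221/120)·1 + 9/5·1 + 1/6·1 + 7/8·1 = 1 ✓
b·c: 9/5·3 + 1/6·26/9 + 7/8·(-161/286) = 1664527/308880 ≠ 1/2 ⇒ order 1.

1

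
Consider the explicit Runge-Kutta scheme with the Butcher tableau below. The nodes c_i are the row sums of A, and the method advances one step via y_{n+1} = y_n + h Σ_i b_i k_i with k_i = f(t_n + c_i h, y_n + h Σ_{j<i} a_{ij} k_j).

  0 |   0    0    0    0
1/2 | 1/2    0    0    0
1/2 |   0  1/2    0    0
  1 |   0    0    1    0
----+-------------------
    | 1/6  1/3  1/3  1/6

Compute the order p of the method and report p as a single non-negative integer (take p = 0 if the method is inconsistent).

b = (1/6, 1/3, 1/3, 1/6)
c = (0, 1/2, 1/2, 1)
Ac = (0, 0, 1/4, 1/2)
Σ b_i: 1/6·1 + 1/3·1 + 1/3·1 + 1/6·1 = 1 ✓
b·c: 1/3·1/2 + 1/3·1/2 + 1/6·1 = 1/2 ✓
b·c²: 1/3·1/4 + 1/3·1/4 + 1/6·1 = 1/3 ✓
b·Ac: 1/3·1/4 + 1/6·1/2 = 1/6 ✓
b·c³: 1/3·1/8 + 1/3·1/8 + 1/6·1 = 1/4 ✓
b·(c∘Ac): 1/3·1/8 + 1/6·1/2 = 1/8 ✓
b·Ac²: 1/3·1/8 + 1/6·1/4 = 1/12 ✓
b·A²c: 1/6·1/4 = 1/24 ✓; 4 stages ⇒ order 4.

4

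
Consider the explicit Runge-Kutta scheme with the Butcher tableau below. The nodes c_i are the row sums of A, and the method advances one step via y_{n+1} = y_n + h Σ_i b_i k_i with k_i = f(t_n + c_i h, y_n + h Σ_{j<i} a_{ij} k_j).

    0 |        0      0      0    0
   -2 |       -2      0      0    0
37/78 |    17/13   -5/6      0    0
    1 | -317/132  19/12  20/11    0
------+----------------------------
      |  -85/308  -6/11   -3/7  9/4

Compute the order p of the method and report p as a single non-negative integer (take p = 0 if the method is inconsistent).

b = (-85/308, -6/11, -3/7, 9/4)
c = (0, -2, 37/78, 1)
Ac = (0, 0, 5/3, -659/286)
Σ b_i: (-85/308)·1 + (-6/11)·1 + (-3/7)·1 + 9/4·1 = 1 ✓
b·c: (-6/11)·(-2) + (-3/7)·37/78 + 9/4·1 = 12563/4004 ≠ 1/2 ⇒ order 1.

1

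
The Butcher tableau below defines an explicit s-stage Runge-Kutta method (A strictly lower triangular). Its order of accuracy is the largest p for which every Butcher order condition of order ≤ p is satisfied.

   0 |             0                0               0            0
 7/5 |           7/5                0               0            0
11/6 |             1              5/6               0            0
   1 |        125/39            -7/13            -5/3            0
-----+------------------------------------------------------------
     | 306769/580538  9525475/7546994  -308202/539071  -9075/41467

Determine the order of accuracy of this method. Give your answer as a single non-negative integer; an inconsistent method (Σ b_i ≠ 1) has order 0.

3

b = (306769/580538, 9525475/7546994, -308202/539071, -9075/41467)
c = (0, 7/5, 11/6, 1)
Ac = (0, 0, 7/6, -4457/1170)
Σ b_i: 306769/580538·1 + 9525475/7546994·1 + (-308202/539071)·1 + (-9075/41467)·1 = 1 ✓
b·c: 9525475/7546994·7/5 + (-308202/539071)·11/6 + (-9075/41467)·1 = 1/2 ✓
b·c²: 9525475/7546994·49/25 + (-308202/539071)·121/36 + (-9075/41467)·1 = 1/3 ✓
b·Ac: (-308202/539071)·7/6 + (-9075/41467)·(-4457/1170) = 1/6 ✓
b·c³: 9525475/7546994·343/125 + (-308202/539071)·1331/216 + (-9075/41467)·1 = -2078779/7464060 ≠ 1/4 ⇒ order 3.
b·(c∘Ac): (-308202/539071)·77/36 + (-9075/41467)·(-4457/1170) = -629387/1617213 ≠ 1/8
b·Ac²: (-308202/539071)·49/30 + (-9075/41467)·(-233669/35100) = 3904489/7464060 ≠ 1/12
b·A²c: (-9075/41467)·(-35/18) = 105875/248802 ≠ 1/24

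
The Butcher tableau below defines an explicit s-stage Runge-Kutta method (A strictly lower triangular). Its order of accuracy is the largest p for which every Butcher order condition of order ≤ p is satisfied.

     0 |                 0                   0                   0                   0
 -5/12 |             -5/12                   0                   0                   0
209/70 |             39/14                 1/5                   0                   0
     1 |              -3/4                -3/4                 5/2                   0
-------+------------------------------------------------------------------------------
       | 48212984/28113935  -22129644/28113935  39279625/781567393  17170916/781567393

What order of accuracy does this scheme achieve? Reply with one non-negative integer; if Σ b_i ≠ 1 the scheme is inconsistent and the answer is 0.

3

b = (48212984/28113935, -22129644/28113935, 39279625/781567393, 17170916/781567393)
c = (0, -5/12, 209/70, 1)
Ac = (0, 0, -1/12, 871/112)
Σ b_i: 48212984/28113935·1 + (-22129644/28113935)·1 + 39279625/781567393·1 + 17170916/781567393·1 = 1 ✓
b·c: (-22129644/28113935)·(-5/12) + 39279625/781567393·209/70 + 17170916/781567393·1 = 1/2 ✓
b·c²: (-22129644/28113935)·25/144 + 39279625/781567393·43681/4900 + 17170916/781567393·1 = 1/3 ✓
b·Ac: 39279625/781567393·(-1/12) + 17170916/781567393·871/112 = 1/6 ✓
b·c³: (-22129644/28113935)·(-125/1728) + 39279625/781567393·9129329/343000 + 17170916/781567393·1 = 8028790501/5667769296 ≠ 1/4 ⇒ order 3.
b·(c∘Ac): 39279625/781567393·(-209/840) + 17170916/781567393·871/112 = 21368873/134946888 ≠ 1/8
b·Ac²: 39279625/781567393·5/144 + 17170916/781567393·1042219/47040 = 962143479827/1969549830360 ≠ 1/12
b·A²c: 17170916/781567393·(-5/24) = -21463645/4689404358 ≠ 1/24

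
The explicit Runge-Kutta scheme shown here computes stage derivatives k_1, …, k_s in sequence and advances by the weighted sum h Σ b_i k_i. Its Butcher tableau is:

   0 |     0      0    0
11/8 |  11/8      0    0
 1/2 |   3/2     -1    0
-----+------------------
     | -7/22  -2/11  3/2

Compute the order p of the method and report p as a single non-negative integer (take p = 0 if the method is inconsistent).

b = (-7/22, -2/11, 3/2)
c = (0, 11/8, 1/2)
Ac = (0, 0, -11/8)
Σ b_i: (-7/22)·1 + (-2/11)·1 + 3/2·1 = 1 ✓
b·c: (-2/11)·11/8 + 3/2·1/2 = 1/2 ✓
b·c²: (-2/11)·121/64 + 3/2·1/4 = 1/32 ≠ 1/3 ⇒ order 2.
b·Ac: 3/2·(-11/8) = -33/16 ≠ 1/6

2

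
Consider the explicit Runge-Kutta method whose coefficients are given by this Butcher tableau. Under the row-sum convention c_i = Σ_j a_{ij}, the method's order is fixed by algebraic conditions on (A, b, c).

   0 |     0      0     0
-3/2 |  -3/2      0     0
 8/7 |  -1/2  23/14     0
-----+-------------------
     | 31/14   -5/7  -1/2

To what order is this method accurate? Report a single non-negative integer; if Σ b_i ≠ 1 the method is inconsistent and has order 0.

2

b = (31/14, -5/7, -1/2)
c = (0, -3/2, 8/7)
Ac = (0, 0, -69/28)
Σ b_i: 31/14·1 + (-5/7)·1 + (-1/2)·1 = 1 ✓
b·c: (-5/7)·(-3/2) + (-1/2)·8/7 = 1/2 ✓
b·c²: (-5/7)·9/4 + (-1/2)·64/49 = -443/196 ≠ 1/3 ⇒ order 2.
b·Ac: (-1/2)·(-69/28) = 69/56 ≠ 1/6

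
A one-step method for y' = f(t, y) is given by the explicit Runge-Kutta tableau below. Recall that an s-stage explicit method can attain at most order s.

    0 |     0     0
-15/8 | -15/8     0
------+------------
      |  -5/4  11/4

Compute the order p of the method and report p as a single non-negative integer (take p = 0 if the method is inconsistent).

b = (-5/4, 11/4)
c = (0, -15/8)
Σ b_i: (-5/4)·1 + 11/4·1 = 3/2 ≠ 1 ⇒ order 0.

0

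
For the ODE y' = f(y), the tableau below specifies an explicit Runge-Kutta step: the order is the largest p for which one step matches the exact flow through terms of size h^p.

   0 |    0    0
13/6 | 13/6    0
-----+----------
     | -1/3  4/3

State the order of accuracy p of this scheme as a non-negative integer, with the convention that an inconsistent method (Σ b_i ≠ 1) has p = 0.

b = (-1/3, 4/3)
c = (0, 13/6)
Σ b_i: (-1/3)·1 + 4/3·1 = 1 ✓
b·c: 4/3·13/6 = 26/9 ≠ 1/2 ⇒ order 1.

1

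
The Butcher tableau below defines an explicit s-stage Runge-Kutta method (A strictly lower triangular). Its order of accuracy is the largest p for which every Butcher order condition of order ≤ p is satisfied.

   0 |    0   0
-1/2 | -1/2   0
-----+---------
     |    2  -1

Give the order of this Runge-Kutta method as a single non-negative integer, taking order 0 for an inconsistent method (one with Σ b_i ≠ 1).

2

b = (2, -1)
c = (0, -1/2)
Σ b_i: 2·1 + (-1)·1 = 1 ✓
b·c: (-1)·(-1/2) = 1/2 ✓; 2 stages ⇒ order 2.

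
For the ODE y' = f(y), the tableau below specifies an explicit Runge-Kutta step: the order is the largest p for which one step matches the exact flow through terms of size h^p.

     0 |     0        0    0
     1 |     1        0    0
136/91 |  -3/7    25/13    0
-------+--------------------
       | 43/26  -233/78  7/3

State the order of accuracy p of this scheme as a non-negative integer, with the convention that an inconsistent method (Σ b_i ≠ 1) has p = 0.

b = (43/26, -233/78, 7/3)
c = (0, 1, 136/91)
Ac = (0, 0, 25/13)
Σ b_i: 43/26·1 + (-233/78)·1 + 7/3·1 = 1 ✓
b·c: (-233/78)·1 + 7/3·136/91 = 1/2 ✓
b·c²: (-233/78)·1 + 7/3·18496/8281 = 5263/2366 ≠ 1/3 ⇒ order 2.
b·Ac: 7/3·25/13 = 175/39 ≠ 1/6

2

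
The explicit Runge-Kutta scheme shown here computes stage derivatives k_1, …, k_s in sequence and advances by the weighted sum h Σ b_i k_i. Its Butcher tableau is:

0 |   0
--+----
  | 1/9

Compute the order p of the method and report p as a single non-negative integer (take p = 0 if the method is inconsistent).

0

b = (1/9)
c = (0)
Σ b_i: 1/9·1 = 1/9 ≠ 1 ⇒ order 0.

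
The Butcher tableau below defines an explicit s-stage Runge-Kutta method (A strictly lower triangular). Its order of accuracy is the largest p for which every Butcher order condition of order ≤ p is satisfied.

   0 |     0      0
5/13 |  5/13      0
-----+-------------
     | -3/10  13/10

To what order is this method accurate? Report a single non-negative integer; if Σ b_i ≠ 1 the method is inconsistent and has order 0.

b = (-3/10, 13/10)
c = (0, 5/13)
Σ b_i: (-3/10)·1 + 13/10·1 = 1 ✓
b·c: 13/10·5/13 = 1/2 ✓; 2 stages ⇒ order 2.

2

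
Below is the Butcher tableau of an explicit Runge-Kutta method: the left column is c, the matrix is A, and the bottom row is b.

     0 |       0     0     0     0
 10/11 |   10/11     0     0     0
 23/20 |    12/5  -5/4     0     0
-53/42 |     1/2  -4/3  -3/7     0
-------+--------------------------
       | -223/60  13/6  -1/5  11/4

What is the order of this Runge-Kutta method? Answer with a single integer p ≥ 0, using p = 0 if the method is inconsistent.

b = (-223/60, 13/6, -1/5, 11/4)
c = (0, 10/11, 23/20, -53/42)
Ac = (0, 0, -25/22, -7877/4620)
Σ b_i: (-223/60)·1 + 13/6·1 + (-1/5)·1 + 11/4·1 = 1 ✓
b·c: 13/6·10/11 + (-1/5)·23/20 + 11/4·(-53/42) = -79951/46200 ≠ 1/2 ⇒ order 1.

1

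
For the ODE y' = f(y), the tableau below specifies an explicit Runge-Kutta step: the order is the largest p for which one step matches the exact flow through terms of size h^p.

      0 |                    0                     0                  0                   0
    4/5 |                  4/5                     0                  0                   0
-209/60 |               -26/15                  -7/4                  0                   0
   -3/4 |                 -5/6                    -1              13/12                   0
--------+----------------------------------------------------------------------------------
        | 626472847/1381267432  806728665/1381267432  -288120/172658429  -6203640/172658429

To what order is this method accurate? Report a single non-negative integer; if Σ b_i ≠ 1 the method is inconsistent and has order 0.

b = (626472847/1381267432, 806728665/1381267432, -288120/172658429, -6203640/172658429)
c = (0, 4/5, -209/60, -3/4)
Ac = (0, 0, -7/5, -3293/720)
Σ b_i: 626472847/1381267432·1 + 806728665/1381267432·1 + (-288120/172658429)·1 + (-6203640/172658429)·1 = 1 ✓
b·c: 806728665/1381267432·4/5 + (-288120/172658429)·(-209/60) + (-6203640/172658429)·(-3/4) = 1/2 ✓
b·c²: 806728665/1381267432·16/25 + (-288120/172658429)·43681/3600 + (-6203640/172658429)·9/16 = 1/3 ✓
b·Ac: (-288120/172658429)·(-7/5) + (-6203640/172658429)·(-3293/720) = 1/6 ✓
b·c³: 806728665/1381267432·64/125 + (-288120/172658429)·(-9129329/216000) + (-6203640/172658429)·(-27/64) = 59782775131/155392586100 ≠ 1/4 ⇒ order 3.
b·(c∘Ac): (-288120/172658429)·1463/300 + (-6203640/172658429)·3293/960 = -907393713/6906337160 ≠ 1/8
b·Ac²: (-288120/172658429)·(-28/25) + (-6203640/172658429)·108041/8640 = -27810807901/62157034440 ≠ 1/12
b·A²c: (-6203640/172658429)·(-91/60) = 9408854/172658429 ≠ 1/24

3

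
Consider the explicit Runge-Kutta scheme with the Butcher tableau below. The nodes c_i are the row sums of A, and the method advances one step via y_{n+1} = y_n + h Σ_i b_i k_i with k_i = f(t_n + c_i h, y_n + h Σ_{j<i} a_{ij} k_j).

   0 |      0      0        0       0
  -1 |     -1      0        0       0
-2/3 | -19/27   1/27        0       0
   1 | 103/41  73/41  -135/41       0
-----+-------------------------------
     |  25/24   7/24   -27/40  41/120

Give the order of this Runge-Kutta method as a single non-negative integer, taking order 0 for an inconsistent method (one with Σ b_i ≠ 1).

b = (25/24, 7/24, -27/40, 41/120)
c = (0, -1, -2/3, 1)
Ac = (0, 0, -1/27, 17/41)
Σ b_i: 25/24·1 + 7/24·1 + (-27/40)·1 + 41/120·1 = 1 ✓
b·c: 7/24·(-1) + (-27/40)·(-2/3) + 41/120·1 = 1/2 ✓
b·c²: 7/24·1 + (-27/40)·4/9 + 41/120·1 = 1/3 ✓
b·Ac: (-27/40)·(-1/27) + 41/120·17/41 = 1/6 ✓
b·c³: 7/24·(-1) + (-27/40)·(-8/27) + 41/120·1 = 1/4 ✓
b·(c∘Ac): (-27/40)·2/81 + 41/120·17/41 = 1/8 ✓
b·Ac²: (-27/40)·1/27 + 41/120·13/41 = 1/12 ✓
b·A²c: 41/120·5/41 = 1/24 ✓; 4 stages ⇒ order 4.

4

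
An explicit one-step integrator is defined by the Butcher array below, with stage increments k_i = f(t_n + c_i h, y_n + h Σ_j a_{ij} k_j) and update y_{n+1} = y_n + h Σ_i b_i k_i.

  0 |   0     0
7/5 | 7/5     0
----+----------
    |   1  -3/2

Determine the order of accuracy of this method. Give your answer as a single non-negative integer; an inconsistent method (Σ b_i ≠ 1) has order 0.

b = (1, -3/2)
c = (0, 7/5)
Σ b_i: 1·1 + (-3/2)·1 = -1/2 ≠ 1 ⇒ order 0.

0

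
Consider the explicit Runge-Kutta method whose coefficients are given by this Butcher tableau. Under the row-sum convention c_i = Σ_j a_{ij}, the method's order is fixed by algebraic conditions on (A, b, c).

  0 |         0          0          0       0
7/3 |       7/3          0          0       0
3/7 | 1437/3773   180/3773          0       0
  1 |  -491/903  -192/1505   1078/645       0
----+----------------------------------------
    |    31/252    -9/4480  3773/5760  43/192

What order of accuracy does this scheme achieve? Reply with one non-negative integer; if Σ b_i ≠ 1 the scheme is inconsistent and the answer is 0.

4

b = (31/252, -9/4480, 3773/5760, 43/192)
c = (0, 7/3, 3/7, 1)
Ac = (0, 0, 60/539, 18/43)
Σ b_i: 31/252·1 + (-9/4480)·1 + 3773/5760·1 + 43/192·1 = 1 ✓
b·c: (-9/4480)·7/3 + 3773/5760·3/7 + 43/192·1 = 1/2 ✓
b·c²: (-9/4480)·49/9 + 3773/5760·9/49 + 43/192·1 = 1/3 ✓
b·Ac: 3773/5760·60/539 + 43/192·18/43 = 1/6 ✓
b·c³: (-9/4480)·343/27 + 3773/5760·27/343 + 43/192·1 = 1/4 ✓
b·(c∘Ac): 3773/5760·180/3773 + 43/192·18/43 = 1/8 ✓
b·Ac²: 3773/5760·20/77 + 43/192·(-50/129) = 1/12 ✓
b·A²c: 43/192·8/43 = 1/24 ✓; 4 stages ⇒ order 4.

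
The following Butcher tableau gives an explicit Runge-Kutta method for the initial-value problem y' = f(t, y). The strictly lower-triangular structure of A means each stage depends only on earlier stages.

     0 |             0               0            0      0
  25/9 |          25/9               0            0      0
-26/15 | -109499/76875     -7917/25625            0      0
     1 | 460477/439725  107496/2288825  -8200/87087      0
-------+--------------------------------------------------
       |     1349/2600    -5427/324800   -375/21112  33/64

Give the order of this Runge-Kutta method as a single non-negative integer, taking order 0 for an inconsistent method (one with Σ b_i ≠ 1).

b = (1349/2600, -5427/324800, -375/21112, 33/64)
c = (0, 25/9, -26/15, 1)
Ac = (0, 0, -2639/3075, 1192/4059)
Σ b_i: 1349/2600·1 + (-5427/324800)·1 + (-375/21112)·1 + 33/64·1 = 1 ✓
b·c: (-5427/324800)·25/9 + (-375/21112)·(-26/15) + 33/64·1 = 1/2 ✓
b·c²: (-5427/324800)·625/81 + (-375/21112)·676/225 + 33/64·1 = 1/3 ✓
b·Ac: (-375/21112)·(-2639/3075) + 33/64·1192/4059 = 1/6 ✓
b·c³: (-5427/324800)·15625/729 + (-375/21112)·(-17576/3375) + 33/64·1 = 1/4 ✓
b·(c∘Ac): (-375/21112)·68614/46125 + 33/64·1192/4059 = 1/8 ✓
b·Ac²: (-375/21112)·(-2639/1107) + 33/64·88/1107 = 1/12 ✓
b·A²c: 33/64·8/99 = 1/24 ✓; 4 stages ⇒ order 4.

4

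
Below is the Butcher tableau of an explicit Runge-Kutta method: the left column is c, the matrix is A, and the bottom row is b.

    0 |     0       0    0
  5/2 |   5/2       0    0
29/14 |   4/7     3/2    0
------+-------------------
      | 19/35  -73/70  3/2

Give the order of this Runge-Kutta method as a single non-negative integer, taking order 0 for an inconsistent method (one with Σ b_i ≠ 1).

2

b = (19/35, -73/70, 3/2)
c = (0, 5/2, 29/14)
Ac = (0, 0, 15/4)
Σ b_i: 19/35·1 + (-73/70)·1 + 3/2·1 = 1 ✓
b·c: (-73/70)·5/2 + 3/2·29/14 = 1/2 ✓
b·c²: (-73/70)·25/4 + 3/2·841/196 = -4/49 ≠ 1/3 ⇒ order 2.
b·Ac: 3/2·15/4 = 45/8 ≠ 1/6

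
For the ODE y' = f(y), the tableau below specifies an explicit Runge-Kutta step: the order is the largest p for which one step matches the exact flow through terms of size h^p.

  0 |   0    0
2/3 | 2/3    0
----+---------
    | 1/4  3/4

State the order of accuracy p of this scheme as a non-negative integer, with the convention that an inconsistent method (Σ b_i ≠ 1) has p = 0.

2

b = (1/4, 3/4)
c = (0, 2/3)
Σ b_i: 1/4·1 + 3/4·1 = 1 ✓
b·c: 3/4·2/3 = 1/2 ✓; 2 stages ⇒ order 2.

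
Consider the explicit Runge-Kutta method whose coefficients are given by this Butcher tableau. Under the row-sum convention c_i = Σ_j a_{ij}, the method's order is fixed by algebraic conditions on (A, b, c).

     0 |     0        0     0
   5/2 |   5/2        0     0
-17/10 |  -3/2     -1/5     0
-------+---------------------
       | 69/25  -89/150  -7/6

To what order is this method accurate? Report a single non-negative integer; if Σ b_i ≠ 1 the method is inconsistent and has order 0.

2

b = (69/25, -89/150, -7/6)
c = (0, 5/2, -17/10)
Ac = (0, 0, -1/2)
Σ b_i: 69/25·1 + (-89/150)·1 + (-7/6)·1 = 1 ✓
b·c: (-89/150)·5/2 + (-7/6)·(-17/10) = 1/2 ✓
b·c²: (-89/150)·25/4 + (-7/6)·289/100 = -177/25 ≠ 1/3 ⇒ order 2.
b·Ac: (-7/6)·(-1/2) = 7/12 ≠ 1/6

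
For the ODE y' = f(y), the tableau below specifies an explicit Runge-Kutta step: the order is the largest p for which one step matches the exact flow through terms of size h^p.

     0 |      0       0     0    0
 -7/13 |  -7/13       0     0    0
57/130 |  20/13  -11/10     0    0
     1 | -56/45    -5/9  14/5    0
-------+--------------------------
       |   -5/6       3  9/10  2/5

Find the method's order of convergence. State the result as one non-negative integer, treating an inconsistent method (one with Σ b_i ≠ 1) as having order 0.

0

b = (-5/6, 3, 9/10, 2/5)
c = (0, -7/13, 57/130, 1)
Ac = (0, 0, 77/130, 4466/2925)
Σ b_i: (-5/6)·1 + 3·1 + 9/10·1 + 2/5·1 = 52/15 ≠ 1 ⇒ order 0.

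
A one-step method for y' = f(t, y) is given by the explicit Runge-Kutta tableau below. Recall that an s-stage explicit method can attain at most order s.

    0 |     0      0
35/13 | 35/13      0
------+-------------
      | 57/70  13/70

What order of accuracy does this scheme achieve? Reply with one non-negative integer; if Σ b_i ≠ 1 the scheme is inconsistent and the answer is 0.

2

b = (57/70, 13/70)
c = (0, 35/13)
Σ b_i: 57/70·1 + 13/70·1 = 1 ✓
b·c: 13/70·35/13 = 1/2 ✓; 2 stages ⇒ order 2.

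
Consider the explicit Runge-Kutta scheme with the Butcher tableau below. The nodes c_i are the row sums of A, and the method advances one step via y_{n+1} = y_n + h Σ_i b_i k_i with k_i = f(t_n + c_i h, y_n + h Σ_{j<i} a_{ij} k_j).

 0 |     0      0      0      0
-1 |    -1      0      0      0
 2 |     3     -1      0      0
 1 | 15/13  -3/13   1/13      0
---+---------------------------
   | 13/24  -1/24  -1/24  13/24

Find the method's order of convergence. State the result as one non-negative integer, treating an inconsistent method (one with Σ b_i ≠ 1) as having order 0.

b = (13/24, -1/24, -1/24, 13/24)
c = (0, -1, 2, 1)
Ac = (0, 0, 1, 5/13)
Σ b_i: 13/24·1 + (-1/24)·1 + (-1/24)·1 + 13/24·1 = 1 ✓
b·c: (-1/24)·(-1) + (-1/24)·2 + 13/24·1 = 1/2 ✓
b·c²: (-1/24)·1 + (-1/24)·4 + 13/24·1 = 1/3 ✓
b·Ac: (-1/24)·1 + 13/24·5/13 = 1/6 ✓
b·c³: (-1/24)·(-1) + (-1/24)·8 + 13/24·1 = 1/4 ✓
b·(c∘Ac): (-1/24)·2 + 13/24·5/13 = 1/8 ✓
b·Ac²: (-1/24)·(-1) + 13/24·1/13 = 1/12 ✓
b·A²c: 13/24·1/13 = 1/24 ✓; 4 stages ⇒ order 4.

4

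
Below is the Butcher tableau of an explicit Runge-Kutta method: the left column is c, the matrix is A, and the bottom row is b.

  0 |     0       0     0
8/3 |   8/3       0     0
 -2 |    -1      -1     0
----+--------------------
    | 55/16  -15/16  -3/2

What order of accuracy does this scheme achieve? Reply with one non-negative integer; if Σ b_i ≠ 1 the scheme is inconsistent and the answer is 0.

2

b = (55/16, -15/16, -3/2)
c = (0, 8/3, -2)
Ac = (0, 0, -8/3)
Σ b_i: 55/16·1 + (-15/16)·1 + (-3/2)·1 = 1 ✓
b·c: (-15/16)·8/3 + (-3/2)·(-2) = 1/2 ✓
b·c²: (-15/16)·64/9 + (-3/2)·4 = -38/3 ≠ 1/3 ⇒ order 2.
b·Ac: (-3/2)·(-8/3) = 4 ≠ 1/6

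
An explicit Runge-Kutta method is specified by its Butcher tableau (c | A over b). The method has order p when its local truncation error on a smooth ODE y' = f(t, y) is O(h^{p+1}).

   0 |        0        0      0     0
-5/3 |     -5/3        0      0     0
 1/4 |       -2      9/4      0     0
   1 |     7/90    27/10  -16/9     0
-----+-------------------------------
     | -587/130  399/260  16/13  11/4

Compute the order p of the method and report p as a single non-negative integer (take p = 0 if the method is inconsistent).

b = (-587/130, 399/260, 16/13, 11/4)
c = (0, -5/3, 1/4, 1)
Ac = (0, 0, -15/4, -89/18)
Σ b_i: (-587/130)·1 + 399/260·1 + 16/13·1 + 11/4·1 = 1 ✓
b·c: 399/260·(-5/3) + 16/13·1/4 + 11/4·1 = 1/2 ✓
b·c²: 399/260·25/9 + 16/13·1/16 + 11/4·1 = 553/78 ≠ 1/3 ⇒ order 2.
b·Ac: 16/13·(-15/4) + 11/4·(-89/18) = -17047/936 ≠ 1/6

2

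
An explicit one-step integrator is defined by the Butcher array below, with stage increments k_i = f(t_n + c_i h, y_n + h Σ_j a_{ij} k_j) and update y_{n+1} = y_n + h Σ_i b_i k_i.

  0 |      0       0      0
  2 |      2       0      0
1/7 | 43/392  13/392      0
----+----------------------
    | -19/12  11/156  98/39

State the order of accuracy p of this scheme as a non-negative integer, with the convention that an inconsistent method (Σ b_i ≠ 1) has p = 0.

3

b = (-19/12, 11/156, 98/39)
c = (0, 2, 1/7)
Ac = (0, 0, 13/196)
Σ b_i: (-19/12)·1 + 11/156·1 + 98/39·1 = 1 ✓
b·c: 11/156·2 + 98/39·1/7 = 1/2 ✓
b·c²: 11/156·4 + 98/39·1/49 = 1/3 ✓
b·Ac: 98/39·13/196 = 1/6 ✓; 3 stages ⇒ order 3.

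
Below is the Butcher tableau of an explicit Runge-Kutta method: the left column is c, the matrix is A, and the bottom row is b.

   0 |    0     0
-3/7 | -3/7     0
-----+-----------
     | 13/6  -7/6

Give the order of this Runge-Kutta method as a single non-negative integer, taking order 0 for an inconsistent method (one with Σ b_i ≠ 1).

b = (13/6, -7/6)
c = (0, -3/7)
Σ b_i: 13/6·1 + (-7/6)·1 = 1 ✓
b·c: (-7/6)·(-3/7) = 1/2 ✓; 2 stages ⇒ order 2.

2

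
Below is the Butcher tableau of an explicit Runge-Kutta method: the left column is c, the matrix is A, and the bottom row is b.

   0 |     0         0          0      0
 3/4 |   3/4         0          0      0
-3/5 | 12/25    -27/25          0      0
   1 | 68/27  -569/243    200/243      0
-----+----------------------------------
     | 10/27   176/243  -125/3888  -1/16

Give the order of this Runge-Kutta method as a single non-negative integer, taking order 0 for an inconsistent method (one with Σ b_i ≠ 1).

4

b = (10/27, 176/243, -125/3888, -1/16)
c = (0, 3/4, -3/5, 1)
Ac = (0, 0, -81/100, -9/4)
Σ b_i: 10/27·1 + 176/243·1 + (-125/3888)·1 + (-1/16)·1 = 1 ✓
b·c: 176/243·3/4 + (-125/3888)·(-3/5) + (-1/16)·1 = 1/2 ✓
b·c²: 176/243·9/16 + (-125/3888)·9/25 + (-1/16)·1 = 1/3 ✓
b·Ac: (-125/3888)·(-81/100) + (-1/16)·(-9/4) = 1/6 ✓
b·c³: 176/243·27/64 + (-125/3888)·(-27/125) + (-1/16)·1 = 1/4 ✓
b·(c∘Ac): (-125/3888)·243/500 + (-1/16)·(-9/4) = 1/8 ✓
b·Ac²: (-125/3888)·(-243/400) + (-1/16)·(-49/48) = 1/12 ✓
b·A²c: (-1/16)·(-2/3) = 1/24 ✓; 4 stages ⇒ order 4.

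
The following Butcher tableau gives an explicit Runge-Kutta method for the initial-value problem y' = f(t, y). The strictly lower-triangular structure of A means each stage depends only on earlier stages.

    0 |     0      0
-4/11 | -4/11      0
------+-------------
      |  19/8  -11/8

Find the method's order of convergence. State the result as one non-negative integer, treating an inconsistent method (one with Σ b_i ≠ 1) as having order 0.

2

b = (19/8, -11/8)
c = (0, -4/11)
Σ b_i: 19/8·1 + (-11/8)·1 = 1 ✓
b·c: (-11/8)·(-4/11) = 1/2 ✓; 2 stages ⇒ order 2.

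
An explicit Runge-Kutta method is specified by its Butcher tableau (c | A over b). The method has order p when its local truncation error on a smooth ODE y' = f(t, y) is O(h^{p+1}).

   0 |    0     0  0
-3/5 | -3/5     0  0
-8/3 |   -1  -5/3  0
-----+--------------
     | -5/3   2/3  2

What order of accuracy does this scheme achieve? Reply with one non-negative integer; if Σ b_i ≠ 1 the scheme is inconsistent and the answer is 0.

1

b = (-5/3, 2/3, 2)
c = (0, -3/5, -8/3)
Ac = (0, 0, 1)
Σ b_i: (-5/3)·1 + 2/3·1 + 2·1 = 1 ✓
b·c: 2/3·(-3/5) + 2·(-8/3) = -86/15 ≠ 1/2 ⇒ order 1.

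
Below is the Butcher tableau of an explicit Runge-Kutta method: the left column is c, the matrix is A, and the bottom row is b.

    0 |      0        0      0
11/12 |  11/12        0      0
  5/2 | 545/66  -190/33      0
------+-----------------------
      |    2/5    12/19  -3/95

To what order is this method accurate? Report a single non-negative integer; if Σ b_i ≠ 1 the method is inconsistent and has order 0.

b = (2/5, 12/19, -3/95)
c = (0, 11/12, 5/2)
Ac = (0, 0, -95/18)
Σ b_i: 2/5·1 + 12/19·1 + (-3/95)·1 = 1 ✓
b·c: 12/19·11/12 + (-3/95)·5/2 = 1/2 ✓
b·c²: 12/19·121/144 + (-3/95)·25/4 = 1/3 ✓
b·Ac: (-3/95)·(-95/18) = 1/6 ✓; 3 stages ⇒ order 3.

3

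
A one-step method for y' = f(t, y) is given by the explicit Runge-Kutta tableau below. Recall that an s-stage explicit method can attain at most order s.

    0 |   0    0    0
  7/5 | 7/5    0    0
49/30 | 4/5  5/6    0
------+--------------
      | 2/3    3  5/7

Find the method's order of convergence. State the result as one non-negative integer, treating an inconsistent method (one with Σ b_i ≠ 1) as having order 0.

b = (2/3, 3, 5/7)
c = (0, 7/5, 49/30)
Ac = (0, 0, 7/6)
Σ b_i: 2/3·1 + 3·1 + 5/7·1 = 92/21 ≠ 1 ⇒ order 0.

0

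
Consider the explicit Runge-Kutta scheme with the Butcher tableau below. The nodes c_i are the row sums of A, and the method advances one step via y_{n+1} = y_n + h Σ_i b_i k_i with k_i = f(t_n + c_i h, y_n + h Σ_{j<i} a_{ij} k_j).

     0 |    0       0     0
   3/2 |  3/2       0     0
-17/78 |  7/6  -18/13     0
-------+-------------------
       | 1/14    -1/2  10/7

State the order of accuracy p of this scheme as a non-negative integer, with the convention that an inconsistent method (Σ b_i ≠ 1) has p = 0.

b = (1/14, -1/2, 10/7)
c = (0, 3/2, -17/78)
Ac = (0, 0, -27/13)
Σ b_i: 1/14·1 + (-1/2)·1 + 10/7·1 = 1 ✓
b·c: (-1/2)·3/2 + 10/7·(-17/78) = -1159/1092 ≠ 1/2 ⇒ order 1.

1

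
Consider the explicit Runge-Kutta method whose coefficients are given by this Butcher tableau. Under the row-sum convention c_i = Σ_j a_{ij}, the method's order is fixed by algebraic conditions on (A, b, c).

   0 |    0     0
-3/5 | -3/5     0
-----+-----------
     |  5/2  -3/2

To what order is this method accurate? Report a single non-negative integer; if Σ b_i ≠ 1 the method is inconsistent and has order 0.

1

b = (5/2, -3/2)
c = (0, -3/5)
Σ b_i: 5/2·1 + (-3/2)·1 = 1 ✓
b·c: (-3/2)·(-3/5) = 9/10 ≠ 1/2 ⇒ order 1.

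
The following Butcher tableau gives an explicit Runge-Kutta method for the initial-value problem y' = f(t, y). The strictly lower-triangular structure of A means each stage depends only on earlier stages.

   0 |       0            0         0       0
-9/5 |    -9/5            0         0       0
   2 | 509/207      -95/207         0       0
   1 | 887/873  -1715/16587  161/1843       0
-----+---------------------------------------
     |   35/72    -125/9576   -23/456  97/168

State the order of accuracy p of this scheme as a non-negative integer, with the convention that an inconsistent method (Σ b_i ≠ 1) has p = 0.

b = (35/72, -125/9576, -23/456, 97/168)
c = (0, -9/5, 2, 1)
Ac = (0, 0, 19/23, 35/97)
Σ b_i: 35/72·1 + (-125/9576)·1 + (-23/456)·1 + 97/168·1 = 1 ✓
b·c: (-125/9576)·(-9/5) + (-23/456)·2 + 97/168·1 = 1/2 ✓
b·c²: (-125/9576)·81/25 + (-23/456)·4 + 97/168·1 = 1/3 ✓
b·Ac: (-23/456)·19/23 + 97/168·35/97 = 1/6 ✓
b·c³: (-125/9576)·(-729/125) + (-23/456)·8 + 97/168·1 = 1/4 ✓
b·(c∘Ac): (-23/456)·38/23 + 97/168·35/97 = 1/8 ✓
b·Ac²: (-23/456)·(-171/115) + 97/168·7/485 = 1/12 ✓
b·A²c: 97/168·7/97 = 1/24 ✓; 4 stages ⇒ order 4.

4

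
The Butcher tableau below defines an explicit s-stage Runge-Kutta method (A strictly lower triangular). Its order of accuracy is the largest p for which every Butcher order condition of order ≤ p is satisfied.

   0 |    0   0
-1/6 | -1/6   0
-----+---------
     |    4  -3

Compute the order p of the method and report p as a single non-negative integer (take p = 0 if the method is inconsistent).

b = (4, -3)
c = (0, -1/6)
Σ b_i: 4·1 + (-3)·1 = 1 ✓
b·c: (-3)·(-1/6) = 1/2 ✓; 2 stages ⇒ order 2.

2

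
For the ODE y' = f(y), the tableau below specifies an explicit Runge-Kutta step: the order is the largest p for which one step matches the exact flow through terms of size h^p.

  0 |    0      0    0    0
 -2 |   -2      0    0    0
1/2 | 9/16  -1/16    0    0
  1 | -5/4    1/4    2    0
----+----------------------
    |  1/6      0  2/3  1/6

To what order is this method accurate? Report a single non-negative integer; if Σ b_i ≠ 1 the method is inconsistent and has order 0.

b = (1/6, 0, 2/3, 1/6)
c = (0, -2, 1/2, 1)
Ac = (0, 0, 1/8, 1/2)
Σ b_i: 1/6·1 + 2/3·1 + 1/6·1 = 1 ✓
b·c: 2/3·1/2 + 1/6·1 = 1/2 ✓
b·c²: 2/3·1/4 + 1/6·1 = 1/3 ✓
b·Ac: 2/3·1/8 + 1/6·1/2 = 1/6 ✓
b·c³: 2/3·1/8 + 1/6·1 = 1/4 ✓
b·(c∘Ac): 2/3·1/16 + 1/6·1/2 = 1/8 ✓
b·Ac²: 2/3·(-1/4) + 1/6·3/2 = 1/12 ✓
b·A²c: 1/6·1/4 = 1/24 ✓; 4 stages ⇒ order 4.

4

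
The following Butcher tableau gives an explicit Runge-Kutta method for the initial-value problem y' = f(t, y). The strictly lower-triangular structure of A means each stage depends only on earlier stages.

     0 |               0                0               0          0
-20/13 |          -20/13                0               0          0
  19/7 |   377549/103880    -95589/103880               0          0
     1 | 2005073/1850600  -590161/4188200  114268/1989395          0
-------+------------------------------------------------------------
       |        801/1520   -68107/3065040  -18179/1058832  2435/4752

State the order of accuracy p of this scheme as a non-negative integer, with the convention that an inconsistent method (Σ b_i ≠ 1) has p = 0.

b = (801/1520, -68107/3065040, -18179/1058832, 2435/4752)
c = (0, -20/13, 19/7, 1)
Ac = (0, 0, 7353/5194, 363/974)
Σ b_i: 801/1520·1 + (-68107/3065040)·1 + (-18179/1058832)·1 + 2435/4752·1 = 1 ✓
b·c: (-68107/3065040)·(-20/13) + (-18179/1058832)·19/7 + 2435/4752·1 = 1/2 ✓
b·c²: (-68107/3065040)·400/169 + (-18179/1058832)·361/49 + 2435/4752·1 = 1/3 ✓
b·Ac: (-18179/1058832)·7353/5194 + 2435/4752·363/974 = 1/6 ✓
b·c³: (-68107/3065040)·(-8000/2197) + (-18179/1058832)·6859/343 + 2435/4752·1 = 1/4 ✓
b·(c∘Ac): (-18179/1058832)·139707/36358 + 2435/4752·363/974 = 1/8 ✓
b·Ac²: (-18179/1058832)·(-73530/33761) + 2435/4752·2838/31655 = 1/12 ✓
b·A²c: 2435/4752·198/2435 = 1/24 ✓; 4 stages ⇒ order 4.

4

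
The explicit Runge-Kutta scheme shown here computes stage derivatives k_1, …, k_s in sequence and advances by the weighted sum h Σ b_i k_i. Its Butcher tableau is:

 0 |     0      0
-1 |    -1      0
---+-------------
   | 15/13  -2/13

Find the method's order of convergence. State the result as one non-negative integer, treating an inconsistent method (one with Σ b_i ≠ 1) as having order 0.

b = (15/13, -2/13)
c = (0, -1)
Σ b_i: 15/13·1 + (-2/13)·1 = 1 ✓
b·c: (-2/13)·(-1) = 2/13 ≠ 1/2 ⇒ order 1.

1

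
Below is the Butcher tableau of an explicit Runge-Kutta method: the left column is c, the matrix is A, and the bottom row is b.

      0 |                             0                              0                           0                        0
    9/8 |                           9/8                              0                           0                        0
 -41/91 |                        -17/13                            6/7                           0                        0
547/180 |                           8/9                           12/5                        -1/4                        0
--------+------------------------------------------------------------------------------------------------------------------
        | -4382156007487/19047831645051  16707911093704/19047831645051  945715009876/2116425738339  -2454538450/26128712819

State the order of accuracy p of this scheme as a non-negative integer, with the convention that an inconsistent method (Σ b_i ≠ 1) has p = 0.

3

b = (-4382156007487/19047831645051, 16707911093704/19047831645051, 945715009876/2116425738339, -2454538450/26128712819)
c = (0, 9/8, -41/91, 547/180)
Ac = (0, 0, 27/28, 5119/1820)
Σ b_i: (-4382156007487/19047831645051)·1 + 16707911093704/19047831645051·1 + 945715009876/2116425738339·1 + (-2454538450/26128712819)·1 = 1 ✓
b·c: 16707911093704/19047831645051·9/8 + 945715009876/2116425738339·(-41/91) + (-2454538450/26128712819)·547/180 = 1/2 ✓
b·c²: 16707911093704/19047831645051·81/64 + 945715009876/2116425738339·1681/8281 + (-2454538450/26128712819)·299209/32400 = 1/3 ✓
b·Ac: 945715009876/2116425738339·27/28 + (-2454538450/26128712819)·5119/1820 = 1/6 ✓
b·c³: 16707911093704/19047831645051·729/512 + 945715009876/2116425738339·(-68921/753571) + (-2454538450/26128712819)·163667323/5832000 = -792216078437133979/554672857503885120 ≠ 1/4 ⇒ order 3.
b·(c∘Ac): 945715009876/2116425738339·(-1107/2548) + (-2454538450/26128712819)·2800093/327600 = -1875756550895/1881267322968 ≠ 1/8
b·Ac²: 945715009876/2116425738339·243/224 + (-2454538450/26128712819)·1978663/662480 = 1941841764853/9510851466116 ≠ 1/12
b·A²c: (-2454538450/26128712819)·(-27/112) = 4733752725/209029702552 ≠ 1/24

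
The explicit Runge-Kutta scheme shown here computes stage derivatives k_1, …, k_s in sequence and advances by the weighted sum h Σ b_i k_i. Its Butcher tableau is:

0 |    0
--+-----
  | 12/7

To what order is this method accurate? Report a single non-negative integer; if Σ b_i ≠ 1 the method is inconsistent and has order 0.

0

b = (12/7)
c = (0)
Σ b_i: 12/7·1 = 12/7 ≠ 1 ⇒ order 0.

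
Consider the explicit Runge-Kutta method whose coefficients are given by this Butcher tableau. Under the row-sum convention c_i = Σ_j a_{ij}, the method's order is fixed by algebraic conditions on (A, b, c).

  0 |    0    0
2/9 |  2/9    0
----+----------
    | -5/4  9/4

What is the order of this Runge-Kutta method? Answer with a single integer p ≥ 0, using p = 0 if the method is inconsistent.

2

b = (-5/4, 9/4)
c = (0, 2/9)
Σ b_i: (-5/4)·1 + 9/4·1 = 1 ✓
b·c: 9/4·2/9 = 1/2 ✓; 2 stages ⇒ order 2.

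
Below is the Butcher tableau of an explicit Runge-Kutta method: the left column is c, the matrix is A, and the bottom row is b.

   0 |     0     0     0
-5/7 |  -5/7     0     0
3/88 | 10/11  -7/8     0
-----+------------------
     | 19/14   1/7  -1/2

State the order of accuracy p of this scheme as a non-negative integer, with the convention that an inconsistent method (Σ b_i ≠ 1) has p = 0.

b = (19/14, 1/7, -1/2)
c = (0, -5/7, 3/88)
Ac = (0, 0, 5/8)
Σ b_i: 19/14·1 + 1/7·1 + (-1/2)·1 = 1 ✓
b·c: 1/7·(-5/7) + (-1/2)·3/88 = -1027/8624 ≠ 1/2 ⇒ order 1.

1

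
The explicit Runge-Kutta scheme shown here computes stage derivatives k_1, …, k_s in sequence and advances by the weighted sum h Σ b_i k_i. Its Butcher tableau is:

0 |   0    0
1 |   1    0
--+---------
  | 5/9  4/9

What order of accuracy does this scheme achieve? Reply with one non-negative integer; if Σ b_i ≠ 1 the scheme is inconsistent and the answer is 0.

b = (5/9, 4/9)
c = (0, 1)
Σ b_i: 5/9·1 + 4/9·1 = 1 ✓
b·c: 4/9·1 = 4/9 ≠ 1/2 ⇒ order 1.

1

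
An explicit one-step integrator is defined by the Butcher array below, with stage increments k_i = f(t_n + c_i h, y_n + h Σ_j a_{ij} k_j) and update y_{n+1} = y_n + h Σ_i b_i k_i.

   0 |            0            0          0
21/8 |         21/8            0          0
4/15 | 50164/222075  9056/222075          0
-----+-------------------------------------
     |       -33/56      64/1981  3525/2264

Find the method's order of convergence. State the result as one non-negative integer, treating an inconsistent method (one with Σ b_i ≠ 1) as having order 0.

3

b = (-33/56, 64/1981, 3525/2264)
c = (0, 21/8, 4/15)
Ac = (0, 0, 1132/10575)
Σ b_i: (-33/56)·1 + 64/1981·1 + 3525/2264·1 = 1 ✓
b·c: 64/1981·21/8 + 3525/2264·4/15 = 1/2 ✓
b·c²: 64/1981·441/64 + 3525/2264·16/225 = 1/3 ✓
b·Ac: 3525/2264·1132/10575 = 1/6 ✓; 3 stages ⇒ order 3.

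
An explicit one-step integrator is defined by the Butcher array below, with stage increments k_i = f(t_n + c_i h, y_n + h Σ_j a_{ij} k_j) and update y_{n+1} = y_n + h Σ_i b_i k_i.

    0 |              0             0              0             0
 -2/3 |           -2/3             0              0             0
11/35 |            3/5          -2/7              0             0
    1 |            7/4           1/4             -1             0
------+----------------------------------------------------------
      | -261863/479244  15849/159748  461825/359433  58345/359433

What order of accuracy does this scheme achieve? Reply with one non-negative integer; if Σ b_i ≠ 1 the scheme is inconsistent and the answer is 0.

3

b = (-261863/479244, 15849/159748, 461825/359433, 58345/359433)
c = (0, -2/3, 11/35, 1)
Ac = (0, 0, 4/21, -101/210)
Σ b_i: (-261863/479244)·1 + 15849/159748·1 + 461825/359433·1 + 58345/359433·1 = 1 ✓
b·c: 15849/159748·(-2/3) + 461825/359433·11/35 + 58345/359433·1 = 1/2 ✓
b·c²: 15849/159748·4/9 + 461825/359433·121/1225 + 58345/359433·1 = 1/3 ✓
b·Ac: 461825/359433·4/21 + 58345/359433·(-101/210) = 1/6 ✓
b·c³: 15849/159748·(-8/27) + 461825/359433·1331/42875 + 58345/359433·1 = 724684/4193385 ≠ 1/4 ⇒ order 3.
b·(c∘Ac): 461825/359433·44/735 + 58345/359433·(-101/210) = -829/718866 ≠ 1/8
b·Ac²: 461825/359433·(-8/63) + 58345/359433·136/11025 = -6082096/37740465 ≠ 1/12
b·A²c: 58345/359433·(-4/21) = -33340/1078299 ≠ 1/24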